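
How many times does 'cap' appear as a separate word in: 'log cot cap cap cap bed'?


Scanning each word for exact match 'cap':
  Word 1: 'log' -> no
  Word 2: 'cot' -> no
  Word 3: 'cap' -> MATCH
  Word 4: 'cap' -> MATCH
  Word 5: 'cap' -> MATCH
  Word 6: 'bed' -> no
Total matches: 3

3


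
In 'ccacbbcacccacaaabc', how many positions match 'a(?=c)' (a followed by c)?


Lookahead 'a(?=c)' matches 'a' only when followed by 'c'.
String: 'ccacbbcacccacaaabc'
Checking each position where char is 'a':
  pos 2: 'a' -> MATCH (next='c')
  pos 7: 'a' -> MATCH (next='c')
  pos 11: 'a' -> MATCH (next='c')
  pos 13: 'a' -> no (next='a')
  pos 14: 'a' -> no (next='a')
  pos 15: 'a' -> no (next='b')
Matching positions: [2, 7, 11]
Count: 3

3


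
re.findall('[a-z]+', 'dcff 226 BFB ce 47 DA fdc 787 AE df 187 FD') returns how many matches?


Pattern '[a-z]+' finds one or more lowercase letters.
Text: 'dcff 226 BFB ce 47 DA fdc 787 AE df 187 FD'
Scanning for matches:
  Match 1: 'dcff'
  Match 2: 'ce'
  Match 3: 'fdc'
  Match 4: 'df'
Total matches: 4

4


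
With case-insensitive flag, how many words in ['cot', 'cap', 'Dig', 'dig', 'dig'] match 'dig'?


Case-insensitive matching: compare each word's lowercase form to 'dig'.
  'cot' -> lower='cot' -> no
  'cap' -> lower='cap' -> no
  'Dig' -> lower='dig' -> MATCH
  'dig' -> lower='dig' -> MATCH
  'dig' -> lower='dig' -> MATCH
Matches: ['Dig', 'dig', 'dig']
Count: 3

3


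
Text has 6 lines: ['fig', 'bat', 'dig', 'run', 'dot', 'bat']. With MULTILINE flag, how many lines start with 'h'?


With MULTILINE flag, ^ matches the start of each line.
Lines: ['fig', 'bat', 'dig', 'run', 'dot', 'bat']
Checking which lines start with 'h':
  Line 1: 'fig' -> no
  Line 2: 'bat' -> no
  Line 3: 'dig' -> no
  Line 4: 'run' -> no
  Line 5: 'dot' -> no
  Line 6: 'bat' -> no
Matching lines: []
Count: 0

0


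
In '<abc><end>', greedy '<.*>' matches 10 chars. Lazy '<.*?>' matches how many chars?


Greedy '<.*>' tries to match as MUCH as possible.
Lazy '<.*?>' tries to match as LITTLE as possible.

String: '<abc><end>'
Greedy '<.*>' starts at first '<' and extends to the LAST '>': '<abc><end>' (10 chars)
Lazy '<.*?>' starts at first '<' and stops at the FIRST '>': '<abc>' (5 chars)

5


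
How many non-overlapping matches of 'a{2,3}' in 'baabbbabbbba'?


Pattern 'a{2,3}' matches between 2 and 3 consecutive a's (greedy).
String: 'baabbbabbbba'
Finding runs of a's and applying greedy matching:
  Run at pos 1: 'aa' (length 2)
  Run at pos 6: 'a' (length 1)
  Run at pos 11: 'a' (length 1)
Matches: ['aa']
Count: 1

1


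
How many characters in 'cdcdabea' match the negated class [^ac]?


Negated class [^ac] matches any char NOT in {a, c}
Scanning 'cdcdabea':
  pos 0: 'c' -> no (excluded)
  pos 1: 'd' -> MATCH
  pos 2: 'c' -> no (excluded)
  pos 3: 'd' -> MATCH
  pos 4: 'a' -> no (excluded)
  pos 5: 'b' -> MATCH
  pos 6: 'e' -> MATCH
  pos 7: 'a' -> no (excluded)
Total matches: 4

4


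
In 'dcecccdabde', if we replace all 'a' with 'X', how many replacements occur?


re.sub('a', 'X', text) replaces every occurrence of 'a' with 'X'.
Text: 'dcecccdabde'
Scanning for 'a':
  pos 7: 'a' -> replacement #1
Total replacements: 1

1


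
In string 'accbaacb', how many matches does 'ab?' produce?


Pattern 'ab?' matches 'a' optionally followed by 'b'.
String: 'accbaacb'
Scanning left to right for 'a' then checking next char:
  Match 1: 'a' (a not followed by b)
  Match 2: 'a' (a not followed by b)
  Match 3: 'a' (a not followed by b)
Total matches: 3

3


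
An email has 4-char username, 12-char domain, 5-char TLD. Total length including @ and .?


An email address has format: username@domain.tld
Username length: 4
'@' character: 1
Domain length: 12
'.' character: 1
TLD length: 5
Total = 4 + 1 + 12 + 1 + 5 = 23

23


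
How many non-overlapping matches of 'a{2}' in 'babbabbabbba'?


Pattern 'a{2}' matches exactly 2 consecutive a's (greedy, non-overlapping).
String: 'babbabbabbba'
Scanning for runs of a's:
  Run at pos 1: 'a' (length 1) -> 0 match(es)
  Run at pos 4: 'a' (length 1) -> 0 match(es)
  Run at pos 7: 'a' (length 1) -> 0 match(es)
  Run at pos 11: 'a' (length 1) -> 0 match(es)
Matches found: []
Total: 0

0


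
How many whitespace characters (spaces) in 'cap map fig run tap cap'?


\s matches whitespace characters (spaces, tabs, etc.).
Text: 'cap map fig run tap cap'
This text has 6 words separated by spaces.
Number of spaces = number of words - 1 = 6 - 1 = 5

5


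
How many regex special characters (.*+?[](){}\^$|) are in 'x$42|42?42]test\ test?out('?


Regex special characters are: . * + ? [ ] ( ) { } \ ^ $ |
Scanning 'x$42|42?42]test\ test?out(':
  pos 1: '$' -> SPECIAL
  pos 4: '|' -> SPECIAL
  pos 7: '?' -> SPECIAL
  pos 10: ']' -> SPECIAL
  pos 15: '\' -> SPECIAL
  pos 21: '?' -> SPECIAL
  pos 25: '(' -> SPECIAL
Special chars found: ['$', '|', '?', ']', '\\', '?', '(']
Total: 7

7


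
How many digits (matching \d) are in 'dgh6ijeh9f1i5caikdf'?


\d matches any digit 0-9.
Scanning 'dgh6ijeh9f1i5caikdf':
  pos 3: '6' -> DIGIT
  pos 8: '9' -> DIGIT
  pos 10: '1' -> DIGIT
  pos 12: '5' -> DIGIT
Digits found: ['6', '9', '1', '5']
Total: 4

4


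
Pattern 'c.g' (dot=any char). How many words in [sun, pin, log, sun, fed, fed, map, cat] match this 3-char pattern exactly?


Pattern 'c.g' means: starts with 'c', any single char, ends with 'g'.
Checking each word (must be exactly 3 chars):
  'sun' (len=3): no
  'pin' (len=3): no
  'log' (len=3): no
  'sun' (len=3): no
  'fed' (len=3): no
  'fed' (len=3): no
  'map' (len=3): no
  'cat' (len=3): no
Matching words: []
Total: 0

0


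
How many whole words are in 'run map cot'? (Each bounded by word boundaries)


Word boundaries (\b) mark the start/end of each word.
Text: 'run map cot'
Splitting by whitespace:
  Word 1: 'run'
  Word 2: 'map'
  Word 3: 'cot'
Total whole words: 3

3


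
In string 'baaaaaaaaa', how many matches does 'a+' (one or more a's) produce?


Pattern 'a+' matches one or more consecutive a's.
String: 'baaaaaaaaa'
Scanning for runs of a:
  Match 1: 'aaaaaaaaa' (length 9)
Total matches: 1

1


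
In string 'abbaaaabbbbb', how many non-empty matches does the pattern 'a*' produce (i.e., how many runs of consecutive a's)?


Pattern 'a*' matches zero or more a's. We want non-empty runs of consecutive a's.
String: 'abbaaaabbbbb'
Walking through the string to find runs of a's:
  Run 1: positions 0-0 -> 'a'
  Run 2: positions 3-6 -> 'aaaa'
Non-empty runs found: ['a', 'aaaa']
Count: 2

2


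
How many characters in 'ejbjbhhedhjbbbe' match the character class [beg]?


Character class [beg] matches any of: {b, e, g}
Scanning string 'ejbjbhhedhjbbbe' character by character:
  pos 0: 'e' -> MATCH
  pos 1: 'j' -> no
  pos 2: 'b' -> MATCH
  pos 3: 'j' -> no
  pos 4: 'b' -> MATCH
  pos 5: 'h' -> no
  pos 6: 'h' -> no
  pos 7: 'e' -> MATCH
  pos 8: 'd' -> no
  pos 9: 'h' -> no
  pos 10: 'j' -> no
  pos 11: 'b' -> MATCH
  pos 12: 'b' -> MATCH
  pos 13: 'b' -> MATCH
  pos 14: 'e' -> MATCH
Total matches: 8

8


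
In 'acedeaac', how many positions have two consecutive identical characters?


Looking for consecutive identical characters in 'acedeaac':
  pos 0-1: 'a' vs 'c' -> different
  pos 1-2: 'c' vs 'e' -> different
  pos 2-3: 'e' vs 'd' -> different
  pos 3-4: 'd' vs 'e' -> different
  pos 4-5: 'e' vs 'a' -> different
  pos 5-6: 'a' vs 'a' -> MATCH ('aa')
  pos 6-7: 'a' vs 'c' -> different
Consecutive identical pairs: ['aa']
Count: 1

1


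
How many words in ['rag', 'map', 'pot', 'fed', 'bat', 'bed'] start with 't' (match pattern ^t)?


Pattern ^t anchors to start of word. Check which words begin with 't':
  'rag' -> no
  'map' -> no
  'pot' -> no
  'fed' -> no
  'bat' -> no
  'bed' -> no
Matching words: []
Count: 0

0


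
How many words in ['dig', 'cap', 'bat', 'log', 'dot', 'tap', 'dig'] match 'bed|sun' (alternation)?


Alternation 'bed|sun' matches either 'bed' or 'sun'.
Checking each word:
  'dig' -> no
  'cap' -> no
  'bat' -> no
  'log' -> no
  'dot' -> no
  'tap' -> no
  'dig' -> no
Matches: []
Count: 0

0


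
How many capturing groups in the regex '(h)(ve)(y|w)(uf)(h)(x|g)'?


To count capturing groups, count each '(' that starts a group.
Pattern: '(h)(ve)(y|w)(uf)(h)(x|g)'
Walking through the pattern:
  Position 0: '(' -> group #1
  Position 3: '(' -> group #2
  Position 7: '(' -> group #3
  Position 12: '(' -> group #4
  Position 16: '(' -> group #5
  Position 19: '(' -> group #6
Total capturing groups: 6

6


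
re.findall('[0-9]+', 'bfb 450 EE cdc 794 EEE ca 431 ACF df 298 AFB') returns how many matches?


Pattern '[0-9]+' finds one or more digits.
Text: 'bfb 450 EE cdc 794 EEE ca 431 ACF df 298 AFB'
Scanning for matches:
  Match 1: '450'
  Match 2: '794'
  Match 3: '431'
  Match 4: '298'
Total matches: 4

4


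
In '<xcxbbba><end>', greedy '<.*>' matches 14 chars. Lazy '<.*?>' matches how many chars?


Greedy '<.*>' tries to match as MUCH as possible.
Lazy '<.*?>' tries to match as LITTLE as possible.

String: '<xcxbbba><end>'
Greedy '<.*>' starts at first '<' and extends to the LAST '>': '<xcxbbba><end>' (14 chars)
Lazy '<.*?>' starts at first '<' and stops at the FIRST '>': '<xcxbbba>' (9 chars)

9


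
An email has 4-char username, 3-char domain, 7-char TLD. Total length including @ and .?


An email address has format: username@domain.tld
Username length: 4
'@' character: 1
Domain length: 3
'.' character: 1
TLD length: 7
Total = 4 + 1 + 3 + 1 + 7 = 16

16


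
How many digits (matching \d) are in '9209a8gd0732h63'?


\d matches any digit 0-9.
Scanning '9209a8gd0732h63':
  pos 0: '9' -> DIGIT
  pos 1: '2' -> DIGIT
  pos 2: '0' -> DIGIT
  pos 3: '9' -> DIGIT
  pos 5: '8' -> DIGIT
  pos 8: '0' -> DIGIT
  pos 9: '7' -> DIGIT
  pos 10: '3' -> DIGIT
  pos 11: '2' -> DIGIT
  pos 13: '6' -> DIGIT
  pos 14: '3' -> DIGIT
Digits found: ['9', '2', '0', '9', '8', '0', '7', '3', '2', '6', '3']
Total: 11

11


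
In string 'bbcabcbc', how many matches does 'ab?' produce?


Pattern 'ab?' matches 'a' optionally followed by 'b'.
String: 'bbcabcbc'
Scanning left to right for 'a' then checking next char:
  Match 1: 'ab' (a followed by b)
Total matches: 1

1


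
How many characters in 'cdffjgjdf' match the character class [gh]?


Character class [gh] matches any of: {g, h}
Scanning string 'cdffjgjdf' character by character:
  pos 0: 'c' -> no
  pos 1: 'd' -> no
  pos 2: 'f' -> no
  pos 3: 'f' -> no
  pos 4: 'j' -> no
  pos 5: 'g' -> MATCH
  pos 6: 'j' -> no
  pos 7: 'd' -> no
  pos 8: 'f' -> no
Total matches: 1

1


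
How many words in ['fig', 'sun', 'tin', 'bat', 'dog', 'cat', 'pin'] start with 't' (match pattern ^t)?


Pattern ^t anchors to start of word. Check which words begin with 't':
  'fig' -> no
  'sun' -> no
  'tin' -> MATCH (starts with 't')
  'bat' -> no
  'dog' -> no
  'cat' -> no
  'pin' -> no
Matching words: ['tin']
Count: 1

1


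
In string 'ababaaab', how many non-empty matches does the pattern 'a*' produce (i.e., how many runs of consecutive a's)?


Pattern 'a*' matches zero or more a's. We want non-empty runs of consecutive a's.
String: 'ababaaab'
Walking through the string to find runs of a's:
  Run 1: positions 0-0 -> 'a'
  Run 2: positions 2-2 -> 'a'
  Run 3: positions 4-6 -> 'aaa'
Non-empty runs found: ['a', 'a', 'aaa']
Count: 3

3


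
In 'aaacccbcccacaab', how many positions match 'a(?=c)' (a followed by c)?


Lookahead 'a(?=c)' matches 'a' only when followed by 'c'.
String: 'aaacccbcccacaab'
Checking each position where char is 'a':
  pos 0: 'a' -> no (next='a')
  pos 1: 'a' -> no (next='a')
  pos 2: 'a' -> MATCH (next='c')
  pos 10: 'a' -> MATCH (next='c')
  pos 12: 'a' -> no (next='a')
  pos 13: 'a' -> no (next='b')
Matching positions: [2, 10]
Count: 2

2


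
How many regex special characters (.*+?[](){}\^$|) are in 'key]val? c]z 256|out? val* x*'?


Regex special characters are: . * + ? [ ] ( ) { } \ ^ $ |
Scanning 'key]val? c]z 256|out? val* x*':
  pos 3: ']' -> SPECIAL
  pos 7: '?' -> SPECIAL
  pos 10: ']' -> SPECIAL
  pos 16: '|' -> SPECIAL
  pos 20: '?' -> SPECIAL
  pos 25: '*' -> SPECIAL
  pos 28: '*' -> SPECIAL
Special chars found: [']', '?', ']', '|', '?', '*', '*']
Total: 7

7


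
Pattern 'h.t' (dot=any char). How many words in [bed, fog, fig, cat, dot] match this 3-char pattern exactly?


Pattern 'h.t' means: starts with 'h', any single char, ends with 't'.
Checking each word (must be exactly 3 chars):
  'bed' (len=3): no
  'fog' (len=3): no
  'fig' (len=3): no
  'cat' (len=3): no
  'dot' (len=3): no
Matching words: []
Total: 0

0


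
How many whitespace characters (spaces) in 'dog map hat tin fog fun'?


\s matches whitespace characters (spaces, tabs, etc.).
Text: 'dog map hat tin fog fun'
This text has 6 words separated by spaces.
Number of spaces = number of words - 1 = 6 - 1 = 5

5


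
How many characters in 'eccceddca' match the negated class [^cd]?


Negated class [^cd] matches any char NOT in {c, d}
Scanning 'eccceddca':
  pos 0: 'e' -> MATCH
  pos 1: 'c' -> no (excluded)
  pos 2: 'c' -> no (excluded)
  pos 3: 'c' -> no (excluded)
  pos 4: 'e' -> MATCH
  pos 5: 'd' -> no (excluded)
  pos 6: 'd' -> no (excluded)
  pos 7: 'c' -> no (excluded)
  pos 8: 'a' -> MATCH
Total matches: 3

3


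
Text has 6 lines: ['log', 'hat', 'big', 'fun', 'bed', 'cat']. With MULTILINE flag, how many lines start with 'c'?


With MULTILINE flag, ^ matches the start of each line.
Lines: ['log', 'hat', 'big', 'fun', 'bed', 'cat']
Checking which lines start with 'c':
  Line 1: 'log' -> no
  Line 2: 'hat' -> no
  Line 3: 'big' -> no
  Line 4: 'fun' -> no
  Line 5: 'bed' -> no
  Line 6: 'cat' -> MATCH
Matching lines: ['cat']
Count: 1

1


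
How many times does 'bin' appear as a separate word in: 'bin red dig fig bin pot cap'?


Scanning each word for exact match 'bin':
  Word 1: 'bin' -> MATCH
  Word 2: 'red' -> no
  Word 3: 'dig' -> no
  Word 4: 'fig' -> no
  Word 5: 'bin' -> MATCH
  Word 6: 'pot' -> no
  Word 7: 'cap' -> no
Total matches: 2

2


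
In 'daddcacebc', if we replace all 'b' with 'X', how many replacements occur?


re.sub('b', 'X', text) replaces every occurrence of 'b' with 'X'.
Text: 'daddcacebc'
Scanning for 'b':
  pos 8: 'b' -> replacement #1
Total replacements: 1

1


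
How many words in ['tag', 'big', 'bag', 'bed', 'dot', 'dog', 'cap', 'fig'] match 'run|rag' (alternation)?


Alternation 'run|rag' matches either 'run' or 'rag'.
Checking each word:
  'tag' -> no
  'big' -> no
  'bag' -> no
  'bed' -> no
  'dot' -> no
  'dog' -> no
  'cap' -> no
  'fig' -> no
Matches: []
Count: 0

0


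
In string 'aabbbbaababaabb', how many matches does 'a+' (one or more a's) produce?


Pattern 'a+' matches one or more consecutive a's.
String: 'aabbbbaababaabb'
Scanning for runs of a:
  Match 1: 'aa' (length 2)
  Match 2: 'aa' (length 2)
  Match 3: 'a' (length 1)
  Match 4: 'aa' (length 2)
Total matches: 4

4


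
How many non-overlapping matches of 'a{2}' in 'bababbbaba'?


Pattern 'a{2}' matches exactly 2 consecutive a's (greedy, non-overlapping).
String: 'bababbbaba'
Scanning for runs of a's:
  Run at pos 1: 'a' (length 1) -> 0 match(es)
  Run at pos 3: 'a' (length 1) -> 0 match(es)
  Run at pos 7: 'a' (length 1) -> 0 match(es)
  Run at pos 9: 'a' (length 1) -> 0 match(es)
Matches found: []
Total: 0

0


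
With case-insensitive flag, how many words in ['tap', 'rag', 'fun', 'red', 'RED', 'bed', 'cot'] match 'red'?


Case-insensitive matching: compare each word's lowercase form to 'red'.
  'tap' -> lower='tap' -> no
  'rag' -> lower='rag' -> no
  'fun' -> lower='fun' -> no
  'red' -> lower='red' -> MATCH
  'RED' -> lower='red' -> MATCH
  'bed' -> lower='bed' -> no
  'cot' -> lower='cot' -> no
Matches: ['red', 'RED']
Count: 2

2


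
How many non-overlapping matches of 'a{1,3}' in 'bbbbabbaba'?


Pattern 'a{1,3}' matches between 1 and 3 consecutive a's (greedy).
String: 'bbbbabbaba'
Finding runs of a's and applying greedy matching:
  Run at pos 4: 'a' (length 1)
  Run at pos 7: 'a' (length 1)
  Run at pos 9: 'a' (length 1)
Matches: ['a', 'a', 'a']
Count: 3

3


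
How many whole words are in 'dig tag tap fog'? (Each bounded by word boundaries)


Word boundaries (\b) mark the start/end of each word.
Text: 'dig tag tap fog'
Splitting by whitespace:
  Word 1: 'dig'
  Word 2: 'tag'
  Word 3: 'tap'
  Word 4: 'fog'
Total whole words: 4

4


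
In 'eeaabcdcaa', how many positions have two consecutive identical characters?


Looking for consecutive identical characters in 'eeaabcdcaa':
  pos 0-1: 'e' vs 'e' -> MATCH ('ee')
  pos 1-2: 'e' vs 'a' -> different
  pos 2-3: 'a' vs 'a' -> MATCH ('aa')
  pos 3-4: 'a' vs 'b' -> different
  pos 4-5: 'b' vs 'c' -> different
  pos 5-6: 'c' vs 'd' -> different
  pos 6-7: 'd' vs 'c' -> different
  pos 7-8: 'c' vs 'a' -> different
  pos 8-9: 'a' vs 'a' -> MATCH ('aa')
Consecutive identical pairs: ['ee', 'aa', 'aa']
Count: 3

3


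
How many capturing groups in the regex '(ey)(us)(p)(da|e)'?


To count capturing groups, count each '(' that starts a group.
Pattern: '(ey)(us)(p)(da|e)'
Walking through the pattern:
  Position 0: '(' -> group #1
  Position 4: '(' -> group #2
  Position 8: '(' -> group #3
  Position 11: '(' -> group #4
Total capturing groups: 4

4


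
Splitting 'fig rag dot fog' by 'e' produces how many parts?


Splitting by 'e' breaks the string at each occurrence of the separator.
Text: 'fig rag dot fog'
Parts after split:
  Part 1: 'fig rag dot fog'
Total parts: 1

1


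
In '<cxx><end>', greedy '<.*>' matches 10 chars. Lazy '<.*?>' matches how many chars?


Greedy '<.*>' tries to match as MUCH as possible.
Lazy '<.*?>' tries to match as LITTLE as possible.

String: '<cxx><end>'
Greedy '<.*>' starts at first '<' and extends to the LAST '>': '<cxx><end>' (10 chars)
Lazy '<.*?>' starts at first '<' and stops at the FIRST '>': '<cxx>' (5 chars)

5


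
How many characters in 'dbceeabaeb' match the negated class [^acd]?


Negated class [^acd] matches any char NOT in {a, c, d}
Scanning 'dbceeabaeb':
  pos 0: 'd' -> no (excluded)
  pos 1: 'b' -> MATCH
  pos 2: 'c' -> no (excluded)
  pos 3: 'e' -> MATCH
  pos 4: 'e' -> MATCH
  pos 5: 'a' -> no (excluded)
  pos 6: 'b' -> MATCH
  pos 7: 'a' -> no (excluded)
  pos 8: 'e' -> MATCH
  pos 9: 'b' -> MATCH
Total matches: 6

6


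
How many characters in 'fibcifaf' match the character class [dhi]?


Character class [dhi] matches any of: {d, h, i}
Scanning string 'fibcifaf' character by character:
  pos 0: 'f' -> no
  pos 1: 'i' -> MATCH
  pos 2: 'b' -> no
  pos 3: 'c' -> no
  pos 4: 'i' -> MATCH
  pos 5: 'f' -> no
  pos 6: 'a' -> no
  pos 7: 'f' -> no
Total matches: 2

2


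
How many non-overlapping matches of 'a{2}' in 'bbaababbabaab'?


Pattern 'a{2}' matches exactly 2 consecutive a's (greedy, non-overlapping).
String: 'bbaababbabaab'
Scanning for runs of a's:
  Run at pos 2: 'aa' (length 2) -> 1 match(es)
  Run at pos 5: 'a' (length 1) -> 0 match(es)
  Run at pos 8: 'a' (length 1) -> 0 match(es)
  Run at pos 10: 'aa' (length 2) -> 1 match(es)
Matches found: ['aa', 'aa']
Total: 2

2


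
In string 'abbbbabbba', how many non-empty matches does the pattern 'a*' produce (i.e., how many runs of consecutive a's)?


Pattern 'a*' matches zero or more a's. We want non-empty runs of consecutive a's.
String: 'abbbbabbba'
Walking through the string to find runs of a's:
  Run 1: positions 0-0 -> 'a'
  Run 2: positions 5-5 -> 'a'
  Run 3: positions 9-9 -> 'a'
Non-empty runs found: ['a', 'a', 'a']
Count: 3

3


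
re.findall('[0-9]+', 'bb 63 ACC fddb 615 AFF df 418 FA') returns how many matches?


Pattern '[0-9]+' finds one or more digits.
Text: 'bb 63 ACC fddb 615 AFF df 418 FA'
Scanning for matches:
  Match 1: '63'
  Match 2: '615'
  Match 3: '418'
Total matches: 3

3


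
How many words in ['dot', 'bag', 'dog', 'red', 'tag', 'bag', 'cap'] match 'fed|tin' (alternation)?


Alternation 'fed|tin' matches either 'fed' or 'tin'.
Checking each word:
  'dot' -> no
  'bag' -> no
  'dog' -> no
  'red' -> no
  'tag' -> no
  'bag' -> no
  'cap' -> no
Matches: []
Count: 0

0


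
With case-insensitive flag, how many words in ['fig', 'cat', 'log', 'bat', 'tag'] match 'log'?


Case-insensitive matching: compare each word's lowercase form to 'log'.
  'fig' -> lower='fig' -> no
  'cat' -> lower='cat' -> no
  'log' -> lower='log' -> MATCH
  'bat' -> lower='bat' -> no
  'tag' -> lower='tag' -> no
Matches: ['log']
Count: 1

1


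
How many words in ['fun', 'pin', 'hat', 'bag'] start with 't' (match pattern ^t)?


Pattern ^t anchors to start of word. Check which words begin with 't':
  'fun' -> no
  'pin' -> no
  'hat' -> no
  'bag' -> no
Matching words: []
Count: 0

0


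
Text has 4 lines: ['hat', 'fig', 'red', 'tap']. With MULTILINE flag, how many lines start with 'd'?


With MULTILINE flag, ^ matches the start of each line.
Lines: ['hat', 'fig', 'red', 'tap']
Checking which lines start with 'd':
  Line 1: 'hat' -> no
  Line 2: 'fig' -> no
  Line 3: 'red' -> no
  Line 4: 'tap' -> no
Matching lines: []
Count: 0

0


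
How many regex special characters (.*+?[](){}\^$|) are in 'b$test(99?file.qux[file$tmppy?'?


Regex special characters are: . * + ? [ ] ( ) { } \ ^ $ |
Scanning 'b$test(99?file.qux[file$tmppy?':
  pos 1: '$' -> SPECIAL
  pos 6: '(' -> SPECIAL
  pos 9: '?' -> SPECIAL
  pos 14: '.' -> SPECIAL
  pos 18: '[' -> SPECIAL
  pos 23: '$' -> SPECIAL
  pos 29: '?' -> SPECIAL
Special chars found: ['$', '(', '?', '.', '[', '$', '?']
Total: 7

7


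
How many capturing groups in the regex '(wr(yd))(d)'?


To count capturing groups, count each '(' that starts a group.
Pattern: '(wr(yd))(d)'
Walking through the pattern:
  Position 0: '(' -> group #1
  Position 3: '(' -> group #2
  Position 8: '(' -> group #3
Total capturing groups: 3

3


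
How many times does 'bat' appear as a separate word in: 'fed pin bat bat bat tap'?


Scanning each word for exact match 'bat':
  Word 1: 'fed' -> no
  Word 2: 'pin' -> no
  Word 3: 'bat' -> MATCH
  Word 4: 'bat' -> MATCH
  Word 5: 'bat' -> MATCH
  Word 6: 'tap' -> no
Total matches: 3

3


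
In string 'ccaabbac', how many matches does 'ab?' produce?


Pattern 'ab?' matches 'a' optionally followed by 'b'.
String: 'ccaabbac'
Scanning left to right for 'a' then checking next char:
  Match 1: 'a' (a not followed by b)
  Match 2: 'ab' (a followed by b)
  Match 3: 'a' (a not followed by b)
Total matches: 3

3


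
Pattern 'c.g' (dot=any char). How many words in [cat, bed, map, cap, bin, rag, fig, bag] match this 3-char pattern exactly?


Pattern 'c.g' means: starts with 'c', any single char, ends with 'g'.
Checking each word (must be exactly 3 chars):
  'cat' (len=3): no
  'bed' (len=3): no
  'map' (len=3): no
  'cap' (len=3): no
  'bin' (len=3): no
  'rag' (len=3): no
  'fig' (len=3): no
  'bag' (len=3): no
Matching words: []
Total: 0

0


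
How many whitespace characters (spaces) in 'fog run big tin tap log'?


\s matches whitespace characters (spaces, tabs, etc.).
Text: 'fog run big tin tap log'
This text has 6 words separated by spaces.
Number of spaces = number of words - 1 = 6 - 1 = 5

5


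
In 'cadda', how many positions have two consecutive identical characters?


Looking for consecutive identical characters in 'cadda':
  pos 0-1: 'c' vs 'a' -> different
  pos 1-2: 'a' vs 'd' -> different
  pos 2-3: 'd' vs 'd' -> MATCH ('dd')
  pos 3-4: 'd' vs 'a' -> different
Consecutive identical pairs: ['dd']
Count: 1

1


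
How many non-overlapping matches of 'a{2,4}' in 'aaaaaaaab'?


Pattern 'a{2,4}' matches between 2 and 4 consecutive a's (greedy).
String: 'aaaaaaaab'
Finding runs of a's and applying greedy matching:
  Run at pos 0: 'aaaaaaaa' (length 8)
Matches: ['aaaa', 'aaaa']
Count: 2

2


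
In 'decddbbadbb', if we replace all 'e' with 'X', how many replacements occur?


re.sub('e', 'X', text) replaces every occurrence of 'e' with 'X'.
Text: 'decddbbadbb'
Scanning for 'e':
  pos 1: 'e' -> replacement #1
Total replacements: 1

1


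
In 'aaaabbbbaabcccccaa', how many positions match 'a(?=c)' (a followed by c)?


Lookahead 'a(?=c)' matches 'a' only when followed by 'c'.
String: 'aaaabbbbaabcccccaa'
Checking each position where char is 'a':
  pos 0: 'a' -> no (next='a')
  pos 1: 'a' -> no (next='a')
  pos 2: 'a' -> no (next='a')
  pos 3: 'a' -> no (next='b')
  pos 8: 'a' -> no (next='a')
  pos 9: 'a' -> no (next='b')
  pos 16: 'a' -> no (next='a')
Matching positions: []
Count: 0

0


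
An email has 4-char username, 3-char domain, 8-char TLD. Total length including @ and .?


An email address has format: username@domain.tld
Username length: 4
'@' character: 1
Domain length: 3
'.' character: 1
TLD length: 8
Total = 4 + 1 + 3 + 1 + 8 = 17

17


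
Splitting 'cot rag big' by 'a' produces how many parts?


Splitting by 'a' breaks the string at each occurrence of the separator.
Text: 'cot rag big'
Parts after split:
  Part 1: 'cot r'
  Part 2: 'g big'
Total parts: 2

2


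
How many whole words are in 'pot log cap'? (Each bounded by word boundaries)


Word boundaries (\b) mark the start/end of each word.
Text: 'pot log cap'
Splitting by whitespace:
  Word 1: 'pot'
  Word 2: 'log'
  Word 3: 'cap'
Total whole words: 3

3


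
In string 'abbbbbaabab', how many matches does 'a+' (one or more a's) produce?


Pattern 'a+' matches one or more consecutive a's.
String: 'abbbbbaabab'
Scanning for runs of a:
  Match 1: 'a' (length 1)
  Match 2: 'aa' (length 2)
  Match 3: 'a' (length 1)
Total matches: 3

3


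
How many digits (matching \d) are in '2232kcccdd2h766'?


\d matches any digit 0-9.
Scanning '2232kcccdd2h766':
  pos 0: '2' -> DIGIT
  pos 1: '2' -> DIGIT
  pos 2: '3' -> DIGIT
  pos 3: '2' -> DIGIT
  pos 10: '2' -> DIGIT
  pos 12: '7' -> DIGIT
  pos 13: '6' -> DIGIT
  pos 14: '6' -> DIGIT
Digits found: ['2', '2', '3', '2', '2', '7', '6', '6']
Total: 8

8


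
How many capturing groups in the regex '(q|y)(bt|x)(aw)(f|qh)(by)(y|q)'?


To count capturing groups, count each '(' that starts a group.
Pattern: '(q|y)(bt|x)(aw)(f|qh)(by)(y|q)'
Walking through the pattern:
  Position 0: '(' -> group #1
  Position 5: '(' -> group #2
  Position 11: '(' -> group #3
  Position 15: '(' -> group #4
  Position 21: '(' -> group #5
  Position 25: '(' -> group #6
Total capturing groups: 6

6


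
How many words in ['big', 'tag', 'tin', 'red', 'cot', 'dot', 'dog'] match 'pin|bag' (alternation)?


Alternation 'pin|bag' matches either 'pin' or 'bag'.
Checking each word:
  'big' -> no
  'tag' -> no
  'tin' -> no
  'red' -> no
  'cot' -> no
  'dot' -> no
  'dog' -> no
Matches: []
Count: 0

0


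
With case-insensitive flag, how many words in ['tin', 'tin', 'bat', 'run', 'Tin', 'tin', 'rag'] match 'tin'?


Case-insensitive matching: compare each word's lowercase form to 'tin'.
  'tin' -> lower='tin' -> MATCH
  'tin' -> lower='tin' -> MATCH
  'bat' -> lower='bat' -> no
  'run' -> lower='run' -> no
  'Tin' -> lower='tin' -> MATCH
  'tin' -> lower='tin' -> MATCH
  'rag' -> lower='rag' -> no
Matches: ['tin', 'tin', 'Tin', 'tin']
Count: 4

4


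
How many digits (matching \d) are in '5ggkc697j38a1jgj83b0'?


\d matches any digit 0-9.
Scanning '5ggkc697j38a1jgj83b0':
  pos 0: '5' -> DIGIT
  pos 5: '6' -> DIGIT
  pos 6: '9' -> DIGIT
  pos 7: '7' -> DIGIT
  pos 9: '3' -> DIGIT
  pos 10: '8' -> DIGIT
  pos 12: '1' -> DIGIT
  pos 16: '8' -> DIGIT
  pos 17: '3' -> DIGIT
  pos 19: '0' -> DIGIT
Digits found: ['5', '6', '9', '7', '3', '8', '1', '8', '3', '0']
Total: 10

10


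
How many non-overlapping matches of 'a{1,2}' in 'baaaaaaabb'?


Pattern 'a{1,2}' matches between 1 and 2 consecutive a's (greedy).
String: 'baaaaaaabb'
Finding runs of a's and applying greedy matching:
  Run at pos 1: 'aaaaaaa' (length 7)
Matches: ['aa', 'aa', 'aa', 'a']
Count: 4

4


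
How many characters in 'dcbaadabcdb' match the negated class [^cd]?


Negated class [^cd] matches any char NOT in {c, d}
Scanning 'dcbaadabcdb':
  pos 0: 'd' -> no (excluded)
  pos 1: 'c' -> no (excluded)
  pos 2: 'b' -> MATCH
  pos 3: 'a' -> MATCH
  pos 4: 'a' -> MATCH
  pos 5: 'd' -> no (excluded)
  pos 6: 'a' -> MATCH
  pos 7: 'b' -> MATCH
  pos 8: 'c' -> no (excluded)
  pos 9: 'd' -> no (excluded)
  pos 10: 'b' -> MATCH
Total matches: 6

6


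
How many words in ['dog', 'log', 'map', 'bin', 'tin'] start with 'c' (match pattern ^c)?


Pattern ^c anchors to start of word. Check which words begin with 'c':
  'dog' -> no
  'log' -> no
  'map' -> no
  'bin' -> no
  'tin' -> no
Matching words: []
Count: 0

0


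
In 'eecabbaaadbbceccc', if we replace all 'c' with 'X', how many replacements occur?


re.sub('c', 'X', text) replaces every occurrence of 'c' with 'X'.
Text: 'eecabbaaadbbceccc'
Scanning for 'c':
  pos 2: 'c' -> replacement #1
  pos 12: 'c' -> replacement #2
  pos 14: 'c' -> replacement #3
  pos 15: 'c' -> replacement #4
  pos 16: 'c' -> replacement #5
Total replacements: 5

5


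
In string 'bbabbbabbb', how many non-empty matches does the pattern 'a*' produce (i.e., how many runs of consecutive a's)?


Pattern 'a*' matches zero or more a's. We want non-empty runs of consecutive a's.
String: 'bbabbbabbb'
Walking through the string to find runs of a's:
  Run 1: positions 2-2 -> 'a'
  Run 2: positions 6-6 -> 'a'
Non-empty runs found: ['a', 'a']
Count: 2

2


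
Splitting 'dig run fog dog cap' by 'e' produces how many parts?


Splitting by 'e' breaks the string at each occurrence of the separator.
Text: 'dig run fog dog cap'
Parts after split:
  Part 1: 'dig run fog dog cap'
Total parts: 1

1


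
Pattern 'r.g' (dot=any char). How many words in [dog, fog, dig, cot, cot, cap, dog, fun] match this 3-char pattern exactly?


Pattern 'r.g' means: starts with 'r', any single char, ends with 'g'.
Checking each word (must be exactly 3 chars):
  'dog' (len=3): no
  'fog' (len=3): no
  'dig' (len=3): no
  'cot' (len=3): no
  'cot' (len=3): no
  'cap' (len=3): no
  'dog' (len=3): no
  'fun' (len=3): no
Matching words: []
Total: 0

0


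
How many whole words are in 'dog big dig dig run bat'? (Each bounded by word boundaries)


Word boundaries (\b) mark the start/end of each word.
Text: 'dog big dig dig run bat'
Splitting by whitespace:
  Word 1: 'dog'
  Word 2: 'big'
  Word 3: 'dig'
  Word 4: 'dig'
  Word 5: 'run'
  Word 6: 'bat'
Total whole words: 6

6


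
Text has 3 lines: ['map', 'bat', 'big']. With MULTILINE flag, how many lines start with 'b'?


With MULTILINE flag, ^ matches the start of each line.
Lines: ['map', 'bat', 'big']
Checking which lines start with 'b':
  Line 1: 'map' -> no
  Line 2: 'bat' -> MATCH
  Line 3: 'big' -> MATCH
Matching lines: ['bat', 'big']
Count: 2

2


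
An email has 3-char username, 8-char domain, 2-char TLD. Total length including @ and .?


An email address has format: username@domain.tld
Username length: 3
'@' character: 1
Domain length: 8
'.' character: 1
TLD length: 2
Total = 3 + 1 + 8 + 1 + 2 = 15

15


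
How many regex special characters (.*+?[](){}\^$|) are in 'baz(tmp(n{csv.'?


Regex special characters are: . * + ? [ ] ( ) { } \ ^ $ |
Scanning 'baz(tmp(n{csv.':
  pos 3: '(' -> SPECIAL
  pos 7: '(' -> SPECIAL
  pos 9: '{' -> SPECIAL
  pos 13: '.' -> SPECIAL
Special chars found: ['(', '(', '{', '.']
Total: 4

4


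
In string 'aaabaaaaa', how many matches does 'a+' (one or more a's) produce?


Pattern 'a+' matches one or more consecutive a's.
String: 'aaabaaaaa'
Scanning for runs of a:
  Match 1: 'aaa' (length 3)
  Match 2: 'aaaaa' (length 5)
Total matches: 2

2


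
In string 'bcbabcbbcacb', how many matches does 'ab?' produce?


Pattern 'ab?' matches 'a' optionally followed by 'b'.
String: 'bcbabcbbcacb'
Scanning left to right for 'a' then checking next char:
  Match 1: 'ab' (a followed by b)
  Match 2: 'a' (a not followed by b)
Total matches: 2

2


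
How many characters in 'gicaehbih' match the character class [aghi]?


Character class [aghi] matches any of: {a, g, h, i}
Scanning string 'gicaehbih' character by character:
  pos 0: 'g' -> MATCH
  pos 1: 'i' -> MATCH
  pos 2: 'c' -> no
  pos 3: 'a' -> MATCH
  pos 4: 'e' -> no
  pos 5: 'h' -> MATCH
  pos 6: 'b' -> no
  pos 7: 'i' -> MATCH
  pos 8: 'h' -> MATCH
Total matches: 6

6


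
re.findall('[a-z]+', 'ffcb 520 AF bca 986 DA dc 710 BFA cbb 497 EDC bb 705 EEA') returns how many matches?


Pattern '[a-z]+' finds one or more lowercase letters.
Text: 'ffcb 520 AF bca 986 DA dc 710 BFA cbb 497 EDC bb 705 EEA'
Scanning for matches:
  Match 1: 'ffcb'
  Match 2: 'bca'
  Match 3: 'dc'
  Match 4: 'cbb'
  Match 5: 'bb'
Total matches: 5

5


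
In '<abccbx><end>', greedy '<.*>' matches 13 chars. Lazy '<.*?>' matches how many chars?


Greedy '<.*>' tries to match as MUCH as possible.
Lazy '<.*?>' tries to match as LITTLE as possible.

String: '<abccbx><end>'
Greedy '<.*>' starts at first '<' and extends to the LAST '>': '<abccbx><end>' (13 chars)
Lazy '<.*?>' starts at first '<' and stops at the FIRST '>': '<abccbx>' (8 chars)

8


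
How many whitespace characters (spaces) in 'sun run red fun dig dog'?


\s matches whitespace characters (spaces, tabs, etc.).
Text: 'sun run red fun dig dog'
This text has 6 words separated by spaces.
Number of spaces = number of words - 1 = 6 - 1 = 5

5


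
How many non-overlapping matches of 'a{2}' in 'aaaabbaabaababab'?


Pattern 'a{2}' matches exactly 2 consecutive a's (greedy, non-overlapping).
String: 'aaaabbaabaababab'
Scanning for runs of a's:
  Run at pos 0: 'aaaa' (length 4) -> 2 match(es)
  Run at pos 6: 'aa' (length 2) -> 1 match(es)
  Run at pos 9: 'aa' (length 2) -> 1 match(es)
  Run at pos 12: 'a' (length 1) -> 0 match(es)
  Run at pos 14: 'a' (length 1) -> 0 match(es)
Matches found: ['aa', 'aa', 'aa', 'aa']
Total: 4

4


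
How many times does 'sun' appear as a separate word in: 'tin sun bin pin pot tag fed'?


Scanning each word for exact match 'sun':
  Word 1: 'tin' -> no
  Word 2: 'sun' -> MATCH
  Word 3: 'bin' -> no
  Word 4: 'pin' -> no
  Word 5: 'pot' -> no
  Word 6: 'tag' -> no
  Word 7: 'fed' -> no
Total matches: 1

1


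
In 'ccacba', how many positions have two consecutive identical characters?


Looking for consecutive identical characters in 'ccacba':
  pos 0-1: 'c' vs 'c' -> MATCH ('cc')
  pos 1-2: 'c' vs 'a' -> different
  pos 2-3: 'a' vs 'c' -> different
  pos 3-4: 'c' vs 'b' -> different
  pos 4-5: 'b' vs 'a' -> different
Consecutive identical pairs: ['cc']
Count: 1

1


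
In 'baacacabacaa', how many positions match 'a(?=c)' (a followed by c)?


Lookahead 'a(?=c)' matches 'a' only when followed by 'c'.
String: 'baacacabacaa'
Checking each position where char is 'a':
  pos 1: 'a' -> no (next='a')
  pos 2: 'a' -> MATCH (next='c')
  pos 4: 'a' -> MATCH (next='c')
  pos 6: 'a' -> no (next='b')
  pos 8: 'a' -> MATCH (next='c')
  pos 10: 'a' -> no (next='a')
Matching positions: [2, 4, 8]
Count: 3

3


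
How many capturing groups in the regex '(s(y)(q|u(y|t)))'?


To count capturing groups, count each '(' that starts a group.
Pattern: '(s(y)(q|u(y|t)))'
Walking through the pattern:
  Position 0: '(' -> group #1
  Position 2: '(' -> group #2
  Position 5: '(' -> group #3
  Position 9: '(' -> group #4
Total capturing groups: 4

4


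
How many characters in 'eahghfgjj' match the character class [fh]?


Character class [fh] matches any of: {f, h}
Scanning string 'eahghfgjj' character by character:
  pos 0: 'e' -> no
  pos 1: 'a' -> no
  pos 2: 'h' -> MATCH
  pos 3: 'g' -> no
  pos 4: 'h' -> MATCH
  pos 5: 'f' -> MATCH
  pos 6: 'g' -> no
  pos 7: 'j' -> no
  pos 8: 'j' -> no
Total matches: 3

3


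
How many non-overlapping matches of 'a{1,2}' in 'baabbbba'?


Pattern 'a{1,2}' matches between 1 and 2 consecutive a's (greedy).
String: 'baabbbba'
Finding runs of a's and applying greedy matching:
  Run at pos 1: 'aa' (length 2)
  Run at pos 7: 'a' (length 1)
Matches: ['aa', 'a']
Count: 2

2


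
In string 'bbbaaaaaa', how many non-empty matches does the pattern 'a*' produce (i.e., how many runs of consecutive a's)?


Pattern 'a*' matches zero or more a's. We want non-empty runs of consecutive a's.
String: 'bbbaaaaaa'
Walking through the string to find runs of a's:
  Run 1: positions 3-8 -> 'aaaaaa'
Non-empty runs found: ['aaaaaa']
Count: 1

1


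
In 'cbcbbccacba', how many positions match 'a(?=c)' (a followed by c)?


Lookahead 'a(?=c)' matches 'a' only when followed by 'c'.
String: 'cbcbbccacba'
Checking each position where char is 'a':
  pos 7: 'a' -> MATCH (next='c')
Matching positions: [7]
Count: 1

1


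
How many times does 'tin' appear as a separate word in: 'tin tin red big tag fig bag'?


Scanning each word for exact match 'tin':
  Word 1: 'tin' -> MATCH
  Word 2: 'tin' -> MATCH
  Word 3: 'red' -> no
  Word 4: 'big' -> no
  Word 5: 'tag' -> no
  Word 6: 'fig' -> no
  Word 7: 'bag' -> no
Total matches: 2

2


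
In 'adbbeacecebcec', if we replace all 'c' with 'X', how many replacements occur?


re.sub('c', 'X', text) replaces every occurrence of 'c' with 'X'.
Text: 'adbbeacecebcec'
Scanning for 'c':
  pos 6: 'c' -> replacement #1
  pos 8: 'c' -> replacement #2
  pos 11: 'c' -> replacement #3
  pos 13: 'c' -> replacement #4
Total replacements: 4

4


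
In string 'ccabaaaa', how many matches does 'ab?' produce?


Pattern 'ab?' matches 'a' optionally followed by 'b'.
String: 'ccabaaaa'
Scanning left to right for 'a' then checking next char:
  Match 1: 'ab' (a followed by b)
  Match 2: 'a' (a not followed by b)
  Match 3: 'a' (a not followed by b)
  Match 4: 'a' (a not followed by b)
  Match 5: 'a' (a not followed by b)
Total matches: 5

5


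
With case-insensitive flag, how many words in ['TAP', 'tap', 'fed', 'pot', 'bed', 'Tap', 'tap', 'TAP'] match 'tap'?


Case-insensitive matching: compare each word's lowercase form to 'tap'.
  'TAP' -> lower='tap' -> MATCH
  'tap' -> lower='tap' -> MATCH
  'fed' -> lower='fed' -> no
  'pot' -> lower='pot' -> no
  'bed' -> lower='bed' -> no
  'Tap' -> lower='tap' -> MATCH
  'tap' -> lower='tap' -> MATCH
  'TAP' -> lower='tap' -> MATCH
Matches: ['TAP', 'tap', 'Tap', 'tap', 'TAP']
Count: 5

5


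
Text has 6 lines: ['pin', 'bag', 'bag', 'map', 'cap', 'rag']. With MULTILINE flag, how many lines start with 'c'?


With MULTILINE flag, ^ matches the start of each line.
Lines: ['pin', 'bag', 'bag', 'map', 'cap', 'rag']
Checking which lines start with 'c':
  Line 1: 'pin' -> no
  Line 2: 'bag' -> no
  Line 3: 'bag' -> no
  Line 4: 'map' -> no
  Line 5: 'cap' -> MATCH
  Line 6: 'rag' -> no
Matching lines: ['cap']
Count: 1

1


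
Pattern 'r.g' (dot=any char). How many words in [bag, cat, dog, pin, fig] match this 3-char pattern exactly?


Pattern 'r.g' means: starts with 'r', any single char, ends with 'g'.
Checking each word (must be exactly 3 chars):
  'bag' (len=3): no
  'cat' (len=3): no
  'dog' (len=3): no
  'pin' (len=3): no
  'fig' (len=3): no
Matching words: []
Total: 0

0


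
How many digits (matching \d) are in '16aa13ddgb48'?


\d matches any digit 0-9.
Scanning '16aa13ddgb48':
  pos 0: '1' -> DIGIT
  pos 1: '6' -> DIGIT
  pos 4: '1' -> DIGIT
  pos 5: '3' -> DIGIT
  pos 10: '4' -> DIGIT
  pos 11: '8' -> DIGIT
Digits found: ['1', '6', '1', '3', '4', '8']
Total: 6

6


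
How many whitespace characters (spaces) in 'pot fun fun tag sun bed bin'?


\s matches whitespace characters (spaces, tabs, etc.).
Text: 'pot fun fun tag sun bed bin'
This text has 7 words separated by spaces.
Number of spaces = number of words - 1 = 7 - 1 = 6

6


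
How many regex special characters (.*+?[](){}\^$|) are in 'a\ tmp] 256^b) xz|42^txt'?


Regex special characters are: . * + ? [ ] ( ) { } \ ^ $ |
Scanning 'a\ tmp] 256^b) xz|42^txt':
  pos 1: '\' -> SPECIAL
  pos 6: ']' -> SPECIAL
  pos 11: '^' -> SPECIAL
  pos 13: ')' -> SPECIAL
  pos 17: '|' -> SPECIAL
  pos 20: '^' -> SPECIAL
Special chars found: ['\\', ']', '^', ')', '|', '^']
Total: 6

6


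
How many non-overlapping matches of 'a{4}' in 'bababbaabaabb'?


Pattern 'a{4}' matches exactly 4 consecutive a's (greedy, non-overlapping).
String: 'bababbaabaabb'
Scanning for runs of a's:
  Run at pos 1: 'a' (length 1) -> 0 match(es)
  Run at pos 3: 'a' (length 1) -> 0 match(es)
  Run at pos 6: 'aa' (length 2) -> 0 match(es)
  Run at pos 9: 'aa' (length 2) -> 0 match(es)
Matches found: []
Total: 0

0
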